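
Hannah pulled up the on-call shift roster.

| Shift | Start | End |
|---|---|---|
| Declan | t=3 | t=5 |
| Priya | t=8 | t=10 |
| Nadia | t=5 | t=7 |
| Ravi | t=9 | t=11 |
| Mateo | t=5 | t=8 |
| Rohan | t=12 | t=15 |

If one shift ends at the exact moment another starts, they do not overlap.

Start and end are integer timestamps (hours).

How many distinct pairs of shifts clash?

Sorted by start: Declan, Nadia, Mateo, Priya, Ravi, Rohan.
Nadia starts exactly when Declan ends (back-to-back, no overlap), so Declan has no further overlaps.
Mateo starts before Nadia ends → Nadia and Mateo overlap.
Priya starts after Nadia ends, so Nadia has no further overlaps.
Priya starts exactly when Mateo ends (back-to-back, no overlap), so Mateo has no further overlaps.
Ravi starts before Priya ends → Priya and Ravi overlap.
Rohan starts after Priya ends.
Rohan starts after Ravi ends.
Overlapping pairs: Mateo & Nadia, Priya & Ravi — 2 in total.

2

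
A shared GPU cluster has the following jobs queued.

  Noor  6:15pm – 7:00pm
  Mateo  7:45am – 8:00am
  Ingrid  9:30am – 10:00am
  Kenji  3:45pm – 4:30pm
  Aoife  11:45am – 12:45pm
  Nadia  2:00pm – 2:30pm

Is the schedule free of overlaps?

Yes

Sorted by start: Mateo, Ingrid, Aoife, Nadia, Kenji, Noor.
Ingrid starts after Mateo ends, so nothing later overlaps Mateo either.
Aoife starts after Ingrid ends, so nothing later overlaps Ingrid either.
Nadia starts after Aoife ends, so nothing later overlaps Aoife either.
Kenji starts after Nadia ends, so nothing later overlaps Nadia either.
Noor starts after Kenji ends.
Every pair is clear; the schedule has no overlaps.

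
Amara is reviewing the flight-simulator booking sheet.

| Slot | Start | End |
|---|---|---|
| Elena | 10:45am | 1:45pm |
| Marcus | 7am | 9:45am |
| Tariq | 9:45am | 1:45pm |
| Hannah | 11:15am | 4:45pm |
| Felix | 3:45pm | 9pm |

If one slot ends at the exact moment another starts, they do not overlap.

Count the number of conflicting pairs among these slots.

4

Two intervals overlap when each starts before the other ends.
Sorted by start: Marcus, Tariq, Elena, Hannah, Felix.
Tariq starts exactly when Marcus ends (back-to-back, no overlap), so Marcus has no further overlaps.
Elena starts before Tariq ends → Tariq and Elena overlap.
Hannah starts before Tariq ends → Tariq and Hannah overlap.
Felix starts after Tariq ends.
Hannah starts before Elena ends → Elena and Hannah overlap.
Felix starts after Elena ends.
Felix starts before Hannah ends → Hannah and Felix overlap.
Overlapping pairs: Elena & Hannah, Elena & Tariq, Felix & Hannah, Hannah & Tariq — 4 in total.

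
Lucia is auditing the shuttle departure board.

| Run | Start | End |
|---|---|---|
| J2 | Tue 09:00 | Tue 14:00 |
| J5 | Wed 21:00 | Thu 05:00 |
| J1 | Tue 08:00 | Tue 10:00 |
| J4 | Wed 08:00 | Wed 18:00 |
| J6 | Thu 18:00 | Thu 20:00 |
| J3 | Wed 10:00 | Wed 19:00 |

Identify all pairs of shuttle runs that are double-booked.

J1 & J2, J3 & J4

Sorted by start: J1, J2, J4, J3, J5, J6.
J2 starts before J1 ends → J1 and J2 overlap.
J4 starts after J1 ends, so J1 has no further overlaps.
J4 starts after J2 ends, so J2 has no further overlaps.
J3 starts before J4 ends → J4 and J3 overlap.
J5 starts after J4 ends, so J4 has no further overlaps.
J5 starts after J3 ends, so J3 has no further overlaps.
J6 starts after J5 ends.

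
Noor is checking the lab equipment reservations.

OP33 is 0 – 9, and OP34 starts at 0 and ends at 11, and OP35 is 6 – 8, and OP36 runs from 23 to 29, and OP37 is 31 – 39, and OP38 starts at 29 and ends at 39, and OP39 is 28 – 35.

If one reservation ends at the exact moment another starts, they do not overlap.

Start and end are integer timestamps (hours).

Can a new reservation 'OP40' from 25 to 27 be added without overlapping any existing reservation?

OP33: ends 9 at or before OP40 starts 25 → clear.
OP34: ends 11 at or before OP40 starts 25 → clear.
OP35: ends 8 at or before OP40 starts 25 → clear.
OP36: starts 23 before OP40 ends 27, and ends 29 after OP40 starts 25 → overlap.
OP39: starts 28 at or after OP40 ends 27 → clear.
OP38: starts 29 at or after OP40 ends 27 → clear.
OP37: starts 31 at or after OP40 ends 27 → clear.
OP40 overlaps OP36.

No — it overlaps OP36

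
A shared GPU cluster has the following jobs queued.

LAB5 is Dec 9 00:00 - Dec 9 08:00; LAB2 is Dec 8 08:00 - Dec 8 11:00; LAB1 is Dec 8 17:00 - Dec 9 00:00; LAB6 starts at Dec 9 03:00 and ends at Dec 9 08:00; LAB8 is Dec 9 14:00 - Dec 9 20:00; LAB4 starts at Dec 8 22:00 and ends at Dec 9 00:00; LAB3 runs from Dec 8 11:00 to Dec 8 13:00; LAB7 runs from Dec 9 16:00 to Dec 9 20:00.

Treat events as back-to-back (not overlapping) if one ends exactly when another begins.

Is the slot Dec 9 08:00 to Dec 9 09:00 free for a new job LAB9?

LAB2: ends Dec 8 11:00 at or before LAB9 starts Dec 9 08:00 → clear.
LAB3: ends Dec 8 13:00 at or before LAB9 starts Dec 9 08:00 → clear.
LAB1: ends Dec 9 00:00 at or before LAB9 starts Dec 9 08:00 → clear.
LAB4: ends Dec 9 00:00 at or before LAB9 starts Dec 9 08:00 → clear.
LAB5: ends Dec 9 08:00 at or before LAB9 starts Dec 9 08:00 → clear.
LAB6: ends Dec 9 08:00 at or before LAB9 starts Dec 9 08:00 → clear.
LAB8: starts Dec 9 14:00 at or after LAB9 ends Dec 9 09:00 → clear.
LAB7: starts Dec 9 16:00 at or after LAB9 ends Dec 9 09:00 → clear.

Yes — the slot is free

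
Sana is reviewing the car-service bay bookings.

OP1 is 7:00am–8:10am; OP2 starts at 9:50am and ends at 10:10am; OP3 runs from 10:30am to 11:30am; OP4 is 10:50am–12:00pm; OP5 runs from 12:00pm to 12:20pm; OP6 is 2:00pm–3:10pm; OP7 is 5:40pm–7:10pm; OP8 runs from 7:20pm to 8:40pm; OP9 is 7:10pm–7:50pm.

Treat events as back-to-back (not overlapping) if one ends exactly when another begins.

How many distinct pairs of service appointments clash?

Two intervals overlap when each starts before the other ends.
Sorted by start: OP1, OP2, OP3, OP4, OP5, OP6, OP7, OP9, OP8.
OP2 starts after OP1 ends, so nothing later overlaps OP1 either.
OP3 starts after OP2 ends, so nothing later overlaps OP2 either.
OP4 starts before OP3 ends → OP3 and OP4 overlap.
OP5 starts after OP3 ends, so nothing later overlaps OP3 either.
OP5 starts exactly when OP4 ends (back-to-back, no overlap), so nothing later overlaps OP4 either.
OP6 starts after OP5 ends, so nothing later overlaps OP5 either.
OP7 starts after OP6 ends, so nothing later overlaps OP6 either.
OP9 starts exactly when OP7 ends (back-to-back, no overlap), so nothing later overlaps OP7 either.
OP8 starts before OP9 ends → OP9 and OP8 overlap.
Overlapping pairs: OP3 & OP4, OP8 & OP9 — 2 in total.

2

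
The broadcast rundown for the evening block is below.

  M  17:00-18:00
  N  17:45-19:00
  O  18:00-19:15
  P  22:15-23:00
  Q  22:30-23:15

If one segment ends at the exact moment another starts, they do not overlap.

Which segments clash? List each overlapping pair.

Two intervals overlap when each starts before the other ends.
Sorted by start: M, N, O, P, Q.
N starts before M ends → M and N overlap.
O starts exactly when M ends (back-to-back, no overlap); M is clear from here.
O starts before N ends → N and O overlap.
P starts after N ends; N is clear from here.
P starts after O ends; O is clear from here.
Q starts before P ends → P and Q overlap.

M & N, N & O, P & Q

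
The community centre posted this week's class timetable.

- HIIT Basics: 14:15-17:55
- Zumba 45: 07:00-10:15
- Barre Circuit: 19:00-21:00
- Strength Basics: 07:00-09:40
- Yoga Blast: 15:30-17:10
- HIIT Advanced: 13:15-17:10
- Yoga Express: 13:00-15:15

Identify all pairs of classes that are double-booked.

Two intervals overlap when each starts before the other ends.
Sorted by start: Strength Basics, Zumba 45, Yoga Express, HIIT Advanced, HIIT Basics, Yoga Blast, Barre Circuit.
Zumba 45 starts before Strength Basics ends → Strength Basics and Zumba 45 overlap.
Yoga Express starts after Strength Basics ends — done with Strength Basics.
Yoga Express starts after Zumba 45 ends — done with Zumba 45.
HIIT Advanced starts before Yoga Express ends → Yoga Express and HIIT Advanced overlap.
HIIT Basics starts before Yoga Express ends → Yoga Express and HIIT Basics overlap.
Yoga Blast starts after Yoga Express ends — done with Yoga Express.
HIIT Basics starts before HIIT Advanced ends → HIIT Advanced and HIIT Basics overlap.
Yoga Blast starts before HIIT Advanced ends → HIIT Advanced and Yoga Blast overlap.
Barre Circuit starts after HIIT Advanced ends.
Yoga Blast starts before HIIT Basics ends → HIIT Basics and Yoga Blast overlap.
Barre Circuit starts after HIIT Basics ends.
Barre Circuit starts after Yoga Blast ends.

HIIT Advanced & HIIT Basics, HIIT Advanced & Yoga Blast, HIIT Advanced & Yoga Express, HIIT Basics & Yoga Blast, HIIT Basics & Yoga Express, Strength Basics & Zumba 45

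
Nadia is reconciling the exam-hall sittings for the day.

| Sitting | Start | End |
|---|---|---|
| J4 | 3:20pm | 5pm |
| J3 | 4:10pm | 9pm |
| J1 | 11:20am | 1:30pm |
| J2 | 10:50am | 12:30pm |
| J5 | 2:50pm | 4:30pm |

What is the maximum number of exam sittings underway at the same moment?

Walk through starts and ends in time order (an end at T is processed before a start at T):
10:50am start J2 → 1
11:20am start J1 → 2
12:30pm end J2 → 1
1:30pm end J1 → 0
2:50pm start J5 → 1
3:20pm start J4 → 2
4:10pm start J3 → 3
4:30pm end J5 → 2
5pm end J4 → 1
9pm end J3 → 0
Peak is 3, at 4:10pm (J3, J4, J5).

3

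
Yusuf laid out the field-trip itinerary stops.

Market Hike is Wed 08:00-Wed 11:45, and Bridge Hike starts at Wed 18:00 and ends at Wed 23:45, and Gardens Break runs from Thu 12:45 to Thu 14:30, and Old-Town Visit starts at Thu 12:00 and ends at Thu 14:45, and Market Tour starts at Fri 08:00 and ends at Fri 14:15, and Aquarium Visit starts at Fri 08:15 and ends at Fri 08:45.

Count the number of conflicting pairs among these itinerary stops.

Sorted by start: Market Hike, Bridge Hike, Old-Town Visit, Gardens Break, Market Tour, Aquarium Visit.
Bridge Hike starts after Market Hike ends, so Market Hike has no further overlaps.
Old-Town Visit starts after Bridge Hike ends, so Bridge Hike has no further overlaps.
Gardens Break starts before Old-Town Visit ends → Old-Town Visit and Gardens Break overlap.
Market Tour starts after Old-Town Visit ends, so Old-Town Visit has no further overlaps.
Market Tour starts after Gardens Break ends, so Gardens Break has no further overlaps.
Aquarium Visit starts before Market Tour ends → Market Tour and Aquarium Visit overlap.
Overlapping pairs: Aquarium Visit & Market Tour, Gardens Break & Old-Town Visit — 2 in total.

2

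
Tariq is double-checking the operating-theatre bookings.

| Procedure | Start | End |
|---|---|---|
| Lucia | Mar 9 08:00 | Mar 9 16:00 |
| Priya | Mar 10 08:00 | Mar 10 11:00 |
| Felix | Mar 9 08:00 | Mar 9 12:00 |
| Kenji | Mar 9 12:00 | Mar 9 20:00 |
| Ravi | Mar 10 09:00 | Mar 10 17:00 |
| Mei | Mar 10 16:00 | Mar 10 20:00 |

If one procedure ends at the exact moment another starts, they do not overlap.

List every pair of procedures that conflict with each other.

Sorted by start: Felix, Lucia, Kenji, Priya, Ravi, Mei.
Lucia starts before Felix ends → Felix and Lucia overlap.
Kenji starts exactly when Felix ends (back-to-back, no overlap) — done with Felix.
Kenji starts before Lucia ends → Lucia and Kenji overlap.
Priya starts after Lucia ends — done with Lucia.
Priya starts after Kenji ends — done with Kenji.
Ravi starts before Priya ends → Priya and Ravi overlap.
Mei starts after Priya ends.
Mei starts before Ravi ends → Ravi and Mei overlap.

Felix & Lucia, Kenji & Lucia, Mei & Ravi, Priya & Ravi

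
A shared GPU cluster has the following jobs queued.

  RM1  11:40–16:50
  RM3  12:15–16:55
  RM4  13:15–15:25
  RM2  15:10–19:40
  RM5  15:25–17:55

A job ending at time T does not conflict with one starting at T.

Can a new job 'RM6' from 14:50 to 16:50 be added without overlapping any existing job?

No — it overlaps RM1, RM2, RM3, RM4, RM5

RM1: starts 11:40 before RM6 ends 16:50, and ends 16:50 after RM6 starts 14:50 → overlap.
RM3: starts 12:15 before RM6 ends 16:50, and ends 16:55 after RM6 starts 14:50 → overlap.
RM4: starts 13:15 before RM6 ends 16:50, and ends 15:25 after RM6 starts 14:50 → overlap.
RM2: starts 15:10 before RM6 ends 16:50, and ends 19:40 after RM6 starts 14:50 → overlap.
RM5: starts 15:25 before RM6 ends 16:50, and ends 17:55 after RM6 starts 14:50 → overlap.
RM6 overlaps RM1, RM2, RM3, RM4, RM5.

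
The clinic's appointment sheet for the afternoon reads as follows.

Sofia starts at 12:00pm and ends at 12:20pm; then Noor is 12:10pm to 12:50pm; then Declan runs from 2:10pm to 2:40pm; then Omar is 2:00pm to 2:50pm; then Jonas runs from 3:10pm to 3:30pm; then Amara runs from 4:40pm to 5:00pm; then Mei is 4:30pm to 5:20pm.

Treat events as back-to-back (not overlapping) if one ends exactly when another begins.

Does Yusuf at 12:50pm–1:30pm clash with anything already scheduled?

Sofia: ends 12:20pm at or before Yusuf starts 12:50pm → clear.
Noor: ends 12:50pm at or before Yusuf starts 12:50pm → clear.
Omar: starts 2:00pm at or after Yusuf ends 1:30pm → clear.
Declan: starts 2:10pm at or after Yusuf ends 1:30pm → clear.
Jonas: starts 3:10pm at or after Yusuf ends 1:30pm → clear.
Mei: starts 4:30pm at or after Yusuf ends 1:30pm → clear.
Amara: starts 4:40pm at or after Yusuf ends 1:30pm → clear.

No — it doesn't clash with anything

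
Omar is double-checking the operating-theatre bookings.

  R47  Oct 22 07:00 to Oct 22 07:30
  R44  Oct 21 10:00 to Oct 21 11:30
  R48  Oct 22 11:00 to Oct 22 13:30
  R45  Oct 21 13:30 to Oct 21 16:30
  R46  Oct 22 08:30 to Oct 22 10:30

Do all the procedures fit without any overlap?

Yes

Sorted by start: R44, R45, R47, R46, R48.
R45 starts after R44 ends, so nothing later overlaps R44 either.
R47 starts after R45 ends, so nothing later overlaps R45 either.
R46 starts after R47 ends, so nothing later overlaps R47 either.
R48 starts after R46 ends.
Every pair is clear; the schedule has no overlaps.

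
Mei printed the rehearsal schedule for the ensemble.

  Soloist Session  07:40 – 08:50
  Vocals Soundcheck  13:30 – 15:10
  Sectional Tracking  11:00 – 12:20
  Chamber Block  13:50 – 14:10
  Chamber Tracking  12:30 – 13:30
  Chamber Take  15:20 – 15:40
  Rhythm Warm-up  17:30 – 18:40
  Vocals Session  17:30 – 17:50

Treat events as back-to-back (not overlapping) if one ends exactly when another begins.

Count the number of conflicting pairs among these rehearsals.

2

Sorted by start: Soloist Session, Sectional Tracking, Chamber Tracking, Vocals Soundcheck, Chamber Block, Chamber Take, Rhythm Warm-up, Vocals Session.
Sectional Tracking starts after Soloist Session ends; Soloist Session is clear from here.
Chamber Tracking starts after Sectional Tracking ends; Sectional Tracking is clear from here.
Vocals Soundcheck starts exactly when Chamber Tracking ends (back-to-back, no overlap); Chamber Tracking is clear from here.
Chamber Block starts before Vocals Soundcheck ends → Vocals Soundcheck and Chamber Block overlap.
Chamber Take starts after Vocals Soundcheck ends; Vocals Soundcheck is clear from here.
Chamber Take starts after Chamber Block ends; Chamber Block is clear from here.
Rhythm Warm-up starts after Chamber Take ends; Chamber Take is clear from here.
Vocals Session starts before Rhythm Warm-up ends → Rhythm Warm-up and Vocals Session overlap.
Overlapping pairs: Chamber Block & Vocals Soundcheck, Rhythm Warm-up & Vocals Session — 2 in total.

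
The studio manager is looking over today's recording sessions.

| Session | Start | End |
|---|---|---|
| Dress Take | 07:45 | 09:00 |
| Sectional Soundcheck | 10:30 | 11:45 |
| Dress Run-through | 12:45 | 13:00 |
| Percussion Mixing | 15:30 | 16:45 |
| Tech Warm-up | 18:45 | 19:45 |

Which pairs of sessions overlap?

Two intervals overlap when each starts before the other ends.
Sorted by start: Dress Take, Sectional Soundcheck, Dress Run-through, Percussion Mixing, Tech Warm-up.
Sectional Soundcheck starts after Dress Take ends; Dress Take is clear from here.
Dress Run-through starts after Sectional Soundcheck ends; Sectional Soundcheck is clear from here.
Percussion Mixing starts after Dress Run-through ends; Dress Run-through is clear from here.
Tech Warm-up starts after Percussion Mixing ends.

none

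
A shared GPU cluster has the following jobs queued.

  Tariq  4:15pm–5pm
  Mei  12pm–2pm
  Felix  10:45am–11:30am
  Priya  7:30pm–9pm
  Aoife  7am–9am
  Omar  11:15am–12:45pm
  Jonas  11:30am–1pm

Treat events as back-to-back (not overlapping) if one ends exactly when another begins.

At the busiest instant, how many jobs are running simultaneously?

3

Sort all start/end points and keep a running count:
7am start Aoife → 1
9am end Aoife → 0
10:45am start Felix → 1
11:15am start Omar → 2
11:30am end Felix → 1
11:30am start Jonas → 2
12pm start Mei → 3
12:45pm end Omar → 2
1pm end Jonas → 1
2pm end Mei → 0
4:15pm start Tariq → 1
5pm end Tariq → 0
7:30pm start Priya → 1
9pm end Priya → 0
Peak is 3, at 12pm (Jonas, Mei, Omar).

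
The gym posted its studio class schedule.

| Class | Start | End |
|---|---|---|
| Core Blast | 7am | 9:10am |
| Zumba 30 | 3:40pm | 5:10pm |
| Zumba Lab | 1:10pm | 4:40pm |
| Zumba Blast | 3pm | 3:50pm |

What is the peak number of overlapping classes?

3

Sort all start/end points and keep a running count:
7am start Core Blast → 1
9:10am end Core Blast → 0
1:10pm start Zumba Lab → 1
3pm start Zumba Blast → 2
3:40pm start Zumba 30 → 3
3:50pm end Zumba Blast → 2
4:40pm end Zumba Lab → 1
5:10pm end Zumba 30 → 0
Peak is 3, at 3:40pm (Zumba 30, Zumba Blast, Zumba Lab).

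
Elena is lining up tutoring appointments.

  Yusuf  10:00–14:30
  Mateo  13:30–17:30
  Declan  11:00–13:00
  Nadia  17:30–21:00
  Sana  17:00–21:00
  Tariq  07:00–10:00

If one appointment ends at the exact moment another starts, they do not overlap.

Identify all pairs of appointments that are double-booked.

Sorted by start: Tariq, Yusuf, Declan, Mateo, Sana, Nadia.
Yusuf starts exactly when Tariq ends (back-to-back, no overlap) — done with Tariq.
Declan starts before Yusuf ends → Yusuf and Declan overlap.
Mateo starts before Yusuf ends → Yusuf and Mateo overlap.
Sana starts after Yusuf ends — done with Yusuf.
Mateo starts after Declan ends — done with Declan.
Sana starts before Mateo ends → Mateo and Sana overlap.
Nadia starts exactly when Mateo ends (back-to-back, no overlap).
Nadia starts before Sana ends → Sana and Nadia overlap.

Declan & Yusuf, Mateo & Sana, Mateo & Yusuf, Nadia & Sana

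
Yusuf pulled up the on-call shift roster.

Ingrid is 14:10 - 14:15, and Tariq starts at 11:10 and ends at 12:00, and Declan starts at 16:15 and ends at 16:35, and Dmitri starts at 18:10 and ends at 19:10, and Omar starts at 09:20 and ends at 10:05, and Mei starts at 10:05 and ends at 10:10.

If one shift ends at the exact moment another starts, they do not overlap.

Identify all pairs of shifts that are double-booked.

no conflicts

Sorted by start: Omar, Mei, Tariq, Ingrid, Declan, Dmitri.
Mei starts exactly when Omar ends (back-to-back, no overlap), so nothing later overlaps Omar either.
Tariq starts after Mei ends, so nothing later overlaps Mei either.
Ingrid starts after Tariq ends, so nothing later overlaps Tariq either.
Declan starts after Ingrid ends, so nothing later overlaps Ingrid either.
Dmitri starts after Declan ends.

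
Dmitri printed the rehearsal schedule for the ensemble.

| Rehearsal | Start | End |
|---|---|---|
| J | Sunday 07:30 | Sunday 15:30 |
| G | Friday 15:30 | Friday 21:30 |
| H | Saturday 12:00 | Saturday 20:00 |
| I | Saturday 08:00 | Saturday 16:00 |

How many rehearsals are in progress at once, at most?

2

Walk through starts and ends in time order (an end at T is processed before a start at T):
Friday 15:30 start G → 1
Friday 21:30 end G → 0
Saturday 08:00 start I → 1
Saturday 12:00 start H → 2
Saturday 16:00 end I → 1
Saturday 20:00 end H → 0
Sunday 07:30 start J → 1
Sunday 15:30 end J → 0
Peak is 2, at Saturday 12:00 (H, I).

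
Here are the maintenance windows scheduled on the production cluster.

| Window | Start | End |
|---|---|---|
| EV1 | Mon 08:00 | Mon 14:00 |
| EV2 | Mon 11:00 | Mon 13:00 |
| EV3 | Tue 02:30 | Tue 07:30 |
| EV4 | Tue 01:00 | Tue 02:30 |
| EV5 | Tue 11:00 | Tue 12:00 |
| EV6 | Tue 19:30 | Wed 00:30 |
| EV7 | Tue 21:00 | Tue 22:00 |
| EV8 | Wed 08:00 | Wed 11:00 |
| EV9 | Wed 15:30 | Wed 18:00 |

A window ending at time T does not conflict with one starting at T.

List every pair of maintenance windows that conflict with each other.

Check each pair: they overlap iff neither finishes before the other starts.
Sorted by start: EV1, EV2, EV4, EV3, EV5, EV6, EV7, EV8, EV9.
EV2 starts before EV1 ends → EV1 and EV2 overlap.
EV4 starts after EV1 ends, so EV1 has no further overlaps.
EV4 starts after EV2 ends, so EV2 has no further overlaps.
EV3 starts exactly when EV4 ends (back-to-back, no overlap), so EV4 has no further overlaps.
EV5 starts after EV3 ends, so EV3 has no further overlaps.
EV6 starts after EV5 ends, so EV5 has no further overlaps.
EV7 starts before EV6 ends → EV6 and EV7 overlap.
EV8 starts after EV6 ends, so EV6 has no further overlaps.
EV8 starts after EV7 ends, so EV7 has no further overlaps.
EV9 starts after EV8 ends.

EV1 & EV2, EV6 & EV7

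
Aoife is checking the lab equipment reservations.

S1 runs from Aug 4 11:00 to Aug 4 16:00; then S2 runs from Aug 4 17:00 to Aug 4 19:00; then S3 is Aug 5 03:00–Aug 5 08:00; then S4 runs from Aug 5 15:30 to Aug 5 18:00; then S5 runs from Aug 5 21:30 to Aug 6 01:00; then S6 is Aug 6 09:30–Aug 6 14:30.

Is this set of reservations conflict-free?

Sorted by start: S1, S2, S3, S4, S5, S6.
S2 starts after S1 ends, so nothing later overlaps S1 either.
S3 starts after S2 ends, so nothing later overlaps S2 either.
S4 starts after S3 ends, so nothing later overlaps S3 either.
S5 starts after S4 ends, so nothing later overlaps S4 either.
S6 starts after S5 ends.
Every pair is clear; the schedule has no overlaps.

Yes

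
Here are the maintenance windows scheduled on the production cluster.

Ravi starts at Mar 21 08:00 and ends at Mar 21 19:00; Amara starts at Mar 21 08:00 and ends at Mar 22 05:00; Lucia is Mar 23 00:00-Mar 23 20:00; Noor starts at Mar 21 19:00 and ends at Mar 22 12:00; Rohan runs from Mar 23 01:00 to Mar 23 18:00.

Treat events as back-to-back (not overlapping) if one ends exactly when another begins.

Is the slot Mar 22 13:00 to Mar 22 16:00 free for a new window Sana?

Yes — the slot is free

Ravi: ends Mar 21 19:00 at or before Sana starts Mar 22 13:00 → clear.
Amara: ends Mar 22 05:00 at or before Sana starts Mar 22 13:00 → clear.
Noor: ends Mar 22 12:00 at or before Sana starts Mar 22 13:00 → clear.
Lucia: starts Mar 23 00:00 at or after Sana ends Mar 22 16:00 → clear.
Rohan: starts Mar 23 01:00 at or after Sana ends Mar 22 16:00 → clear.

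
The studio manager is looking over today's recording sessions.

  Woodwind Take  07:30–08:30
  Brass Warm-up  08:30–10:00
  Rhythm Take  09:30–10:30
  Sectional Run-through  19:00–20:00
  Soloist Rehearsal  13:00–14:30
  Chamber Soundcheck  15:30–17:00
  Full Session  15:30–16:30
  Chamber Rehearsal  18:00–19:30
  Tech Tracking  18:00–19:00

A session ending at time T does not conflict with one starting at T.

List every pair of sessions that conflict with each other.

Two intervals overlap when each starts before the other ends.
Sorted by start: Woodwind Take, Brass Warm-up, Rhythm Take, Soloist Rehearsal, Chamber Soundcheck, Full Session, Chamber Rehearsal, Tech Tracking, Sectional Run-through.
Brass Warm-up starts exactly when Woodwind Take ends (back-to-back, no overlap); Woodwind Take is clear from here.
Rhythm Take starts before Brass Warm-up ends → Brass Warm-up and Rhythm Take overlap.
Soloist Rehearsal starts after Brass Warm-up ends; Brass Warm-up is clear from here.
Soloist Rehearsal starts after Rhythm Take ends; Rhythm Take is clear from here.
Chamber Soundcheck starts after Soloist Rehearsal ends; Soloist Rehearsal is clear from here.
Full Session starts before Chamber Soundcheck ends → Chamber Soundcheck and Full Session overlap.
Chamber Rehearsal starts after Chamber Soundcheck ends; Chamber Soundcheck is clear from here.
Chamber Rehearsal starts after Full Session ends; Full Session is clear from here.
Tech Tracking starts before Chamber Rehearsal ends → Chamber Rehearsal and Tech Tracking overlap.
Sectional Run-through starts before Chamber Rehearsal ends → Chamber Rehearsal and Sectional Run-through overlap.
Sectional Run-through starts exactly when Tech Tracking ends (back-to-back, no overlap).

Brass Warm-up & Rhythm Take, Chamber Rehearsal & Sectional Run-through, Chamber Rehearsal & Tech Tracking, Chamber Soundcheck & Full Session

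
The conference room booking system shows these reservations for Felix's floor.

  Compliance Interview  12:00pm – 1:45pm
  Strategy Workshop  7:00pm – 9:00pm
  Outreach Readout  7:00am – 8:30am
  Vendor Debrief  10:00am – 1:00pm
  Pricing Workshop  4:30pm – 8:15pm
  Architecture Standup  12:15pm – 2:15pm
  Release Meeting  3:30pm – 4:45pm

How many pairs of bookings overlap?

Sorted by start: Outreach Readout, Vendor Debrief, Compliance Interview, Architecture Standup, Release Meeting, Pricing Workshop, Strategy Workshop.
Vendor Debrief starts after Outreach Readout ends, so nothing later overlaps Outreach Readout either.
Compliance Interview starts before Vendor Debrief ends → Vendor Debrief and Compliance Interview overlap.
Architecture Standup starts before Vendor Debrief ends → Vendor Debrief and Architecture Standup overlap.
Release Meeting starts after Vendor Debrief ends, so nothing later overlaps Vendor Debrief either.
Architecture Standup starts before Compliance Interview ends → Compliance Interview and Architecture Standup overlap.
Release Meeting starts after Compliance Interview ends, so nothing later overlaps Compliance Interview either.
Release Meeting starts after Architecture Standup ends, so nothing later overlaps Architecture Standup either.
Pricing Workshop starts before Release Meeting ends → Release Meeting and Pricing Workshop overlap.
Strategy Workshop starts after Release Meeting ends.
Strategy Workshop starts before Pricing Workshop ends → Pricing Workshop and Strategy Workshop overlap.
Overlapping pairs: Architecture Standup & Compliance Interview, Architecture Standup & Vendor Debrief, Compliance Interview & Vendor Debrief, Pricing Workshop & Release Meeting, Pricing Workshop & Strategy Workshop — 5 in total.

5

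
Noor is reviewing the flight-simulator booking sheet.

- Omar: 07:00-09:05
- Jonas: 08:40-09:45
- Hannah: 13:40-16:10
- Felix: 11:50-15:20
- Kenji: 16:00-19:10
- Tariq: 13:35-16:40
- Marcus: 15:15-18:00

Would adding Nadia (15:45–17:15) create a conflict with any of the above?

Omar: ends 09:05 at or before Nadia starts 15:45 → clear.
Jonas: ends 09:45 at or before Nadia starts 15:45 → clear.
Felix: ends 15:20 at or before Nadia starts 15:45 → clear.
Tariq: starts 13:35 before Nadia ends 17:15, and ends 16:40 after Nadia starts 15:45 → overlap.
Hannah: starts 13:40 before Nadia ends 17:15, and ends 16:10 after Nadia starts 15:45 → overlap.
Marcus: starts 15:15 before Nadia ends 17:15, and ends 18:00 after Nadia starts 15:45 → overlap.
Kenji: starts 16:00 before Nadia ends 17:15, and ends 19:10 after Nadia starts 15:45 → overlap.
Nadia overlaps Hannah, Kenji, Tariq, Marcus.

Yes — it overlaps Hannah, Kenji, Marcus, Tariq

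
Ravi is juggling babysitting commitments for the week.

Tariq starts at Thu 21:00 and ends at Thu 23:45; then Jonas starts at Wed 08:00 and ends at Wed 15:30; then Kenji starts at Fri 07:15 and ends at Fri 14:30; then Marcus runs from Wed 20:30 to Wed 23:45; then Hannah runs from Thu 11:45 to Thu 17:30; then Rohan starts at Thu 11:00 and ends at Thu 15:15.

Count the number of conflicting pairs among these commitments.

Sorted by start: Jonas, Marcus, Rohan, Hannah, Tariq, Kenji.
Marcus starts after Jonas ends, so Jonas has no further overlaps.
Rohan starts after Marcus ends, so Marcus has no further overlaps.
Hannah starts before Rohan ends → Rohan and Hannah overlap.
Tariq starts after Rohan ends, so Rohan has no further overlaps.
Tariq starts after Hannah ends, so Hannah has no further overlaps.
Kenji starts after Tariq ends.
Overlapping pairs: Hannah & Rohan — 1 in total.

1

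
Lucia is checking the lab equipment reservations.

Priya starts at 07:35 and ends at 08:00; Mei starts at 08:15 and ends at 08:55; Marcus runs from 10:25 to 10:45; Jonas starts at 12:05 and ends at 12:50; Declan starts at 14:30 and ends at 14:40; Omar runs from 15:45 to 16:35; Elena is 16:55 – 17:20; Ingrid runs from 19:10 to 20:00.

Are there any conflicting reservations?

Sorted by start: Priya, Mei, Marcus, Jonas, Declan, Omar, Elena, Ingrid.
Mei starts after Priya ends, so Priya has no further overlaps.
Marcus starts after Mei ends, so Mei has no further overlaps.
Jonas starts after Marcus ends, so Marcus has no further overlaps.
Declan starts after Jonas ends, so Jonas has no further overlaps.
Omar starts after Declan ends, so Declan has no further overlaps.
Elena starts after Omar ends, so Omar has no further overlaps.
Ingrid starts after Elena ends.
Every pair is clear; the schedule has no overlaps.

No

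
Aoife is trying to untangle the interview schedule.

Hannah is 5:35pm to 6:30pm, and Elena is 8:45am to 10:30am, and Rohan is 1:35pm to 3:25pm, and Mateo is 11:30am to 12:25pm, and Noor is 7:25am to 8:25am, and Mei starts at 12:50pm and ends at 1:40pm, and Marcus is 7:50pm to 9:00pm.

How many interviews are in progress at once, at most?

Sort all start/end points and keep a running count:
7:25am start Noor → 1
8:25am end Noor → 0
8:45am start Elena → 1
10:30am end Elena → 0
11:30am start Mateo → 1
12:25pm end Mateo → 0
12:50pm start Mei → 1
1:35pm start Rohan → 2
1:40pm end Mei → 1
3:25pm end Rohan → 0
5:35pm start Hannah → 1
6:30pm end Hannah → 0
7:50pm start Marcus → 1
9:00pm end Marcus → 0
Peak is 2, at 1:35pm (Mei, Rohan).

2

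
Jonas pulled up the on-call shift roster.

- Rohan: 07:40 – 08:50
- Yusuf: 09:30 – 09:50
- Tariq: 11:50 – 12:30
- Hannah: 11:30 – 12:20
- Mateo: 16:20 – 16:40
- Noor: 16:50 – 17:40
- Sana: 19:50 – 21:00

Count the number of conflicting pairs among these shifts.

Sorted by start: Rohan, Yusuf, Hannah, Tariq, Mateo, Noor, Sana.
Yusuf starts after Rohan ends, so nothing later overlaps Rohan either.
Hannah starts after Yusuf ends, so nothing later overlaps Yusuf either.
Tariq starts before Hannah ends → Hannah and Tariq overlap.
Mateo starts after Hannah ends, so nothing later overlaps Hannah either.
Mateo starts after Tariq ends, so nothing later overlaps Tariq either.
Noor starts after Mateo ends, so nothing later overlaps Mateo either.
Sana starts after Noor ends.
Overlapping pairs: Hannah & Tariq — 1 in total.

1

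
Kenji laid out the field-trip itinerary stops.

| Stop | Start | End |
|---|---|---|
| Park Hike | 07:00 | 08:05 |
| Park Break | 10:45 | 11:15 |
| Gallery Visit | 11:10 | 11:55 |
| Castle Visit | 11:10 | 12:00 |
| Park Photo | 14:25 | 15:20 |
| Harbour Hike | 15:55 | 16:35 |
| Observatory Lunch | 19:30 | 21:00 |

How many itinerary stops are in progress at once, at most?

3

Sweep the timeline, counting +1 at each start and −1 at each end (ends before starts at a tie):
07:00 start Park Hike → 1
08:05 end Park Hike → 0
10:45 start Park Break → 1
11:10 start Castle Visit → 2
11:10 start Gallery Visit → 3
11:15 end Park Break → 2
11:55 end Gallery Visit → 1
12:00 end Castle Visit → 0
14:25 start Park Photo → 1
15:20 end Park Photo → 0
15:55 start Harbour Hike → 1
16:35 end Harbour Hike → 0
19:30 start Observatory Lunch → 1
21:00 end Observatory Lunch → 0
Peak is 3, at 11:10 (Castle Visit, Gallery Visit, Park Break).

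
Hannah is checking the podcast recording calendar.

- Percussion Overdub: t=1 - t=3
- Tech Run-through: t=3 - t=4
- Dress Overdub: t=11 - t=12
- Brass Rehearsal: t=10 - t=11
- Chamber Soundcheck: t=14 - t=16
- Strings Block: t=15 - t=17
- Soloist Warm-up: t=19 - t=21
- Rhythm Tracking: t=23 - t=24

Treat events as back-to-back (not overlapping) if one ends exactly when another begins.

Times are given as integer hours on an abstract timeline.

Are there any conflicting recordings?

Yes

Sorted by start: Percussion Overdub, Tech Run-through, Brass Rehearsal, Dress Overdub, Chamber Soundcheck, Strings Block, Soloist Warm-up, Rhythm Tracking.
Tech Run-through starts exactly when Percussion Overdub ends (back-to-back, no overlap), so Percussion Overdub has no further overlaps.
Brass Rehearsal starts after Tech Run-through ends, so Tech Run-through has no further overlaps.
Dress Overdub starts exactly when Brass Rehearsal ends (back-to-back, no overlap), so Brass Rehearsal has no further overlaps.
Chamber Soundcheck starts after Dress Overdub ends, so Dress Overdub has no further overlaps.
Strings Block starts before Chamber Soundcheck ends → Chamber Soundcheck and Strings Block overlap.
That's a conflict, so the schedule is not conflict-free.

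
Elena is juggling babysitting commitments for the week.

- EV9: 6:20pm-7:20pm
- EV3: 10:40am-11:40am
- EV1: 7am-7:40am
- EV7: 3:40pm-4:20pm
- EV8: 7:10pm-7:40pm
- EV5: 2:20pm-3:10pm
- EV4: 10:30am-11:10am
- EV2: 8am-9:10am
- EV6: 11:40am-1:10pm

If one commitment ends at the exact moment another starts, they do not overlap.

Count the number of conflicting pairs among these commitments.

2

Sorted by start: EV1, EV2, EV4, EV3, EV6, EV5, EV7, EV9, EV8.
EV2 starts after EV1 ends, so EV1 has no further overlaps.
EV4 starts after EV2 ends, so EV2 has no further overlaps.
EV3 starts before EV4 ends → EV4 and EV3 overlap.
EV6 starts after EV4 ends, so EV4 has no further overlaps.
EV6 starts exactly when EV3 ends (back-to-back, no overlap), so EV3 has no further overlaps.
EV5 starts after EV6 ends, so EV6 has no further overlaps.
EV7 starts after EV5 ends, so EV5 has no further overlaps.
EV9 starts after EV7 ends, so EV7 has no further overlaps.
EV8 starts before EV9 ends → EV9 and EV8 overlap.
Overlapping pairs: EV3 & EV4, EV8 & EV9 — 2 in total.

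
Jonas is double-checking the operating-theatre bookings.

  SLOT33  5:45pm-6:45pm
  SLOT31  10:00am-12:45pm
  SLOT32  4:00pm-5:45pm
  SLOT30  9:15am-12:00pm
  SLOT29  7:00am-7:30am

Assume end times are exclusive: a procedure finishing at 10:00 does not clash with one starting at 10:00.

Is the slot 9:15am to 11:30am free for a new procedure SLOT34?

No — it overlaps SLOT30, SLOT31

SLOT29: ends 7:30am at or before SLOT34 starts 9:15am → clear.
SLOT30: starts 9:15am before SLOT34 ends 11:30am, and ends 12:00pm after SLOT34 starts 9:15am → overlap.
SLOT31: starts 10:00am before SLOT34 ends 11:30am, and ends 12:45pm after SLOT34 starts 9:15am → overlap.
SLOT32: starts 4:00pm at or after SLOT34 ends 11:30am → clear.
SLOT33: starts 5:45pm at or after SLOT34 ends 11:30am → clear.
SLOT34 overlaps SLOT30, SLOT31.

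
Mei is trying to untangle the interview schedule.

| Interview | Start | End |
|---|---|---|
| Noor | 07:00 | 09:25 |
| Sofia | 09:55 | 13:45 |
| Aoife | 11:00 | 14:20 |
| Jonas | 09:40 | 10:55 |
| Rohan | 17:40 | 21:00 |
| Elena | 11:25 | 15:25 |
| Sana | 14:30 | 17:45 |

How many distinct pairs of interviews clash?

6

Sorted by start: Noor, Jonas, Sofia, Aoife, Elena, Sana, Rohan.
Jonas starts after Noor ends — done with Noor.
Sofia starts before Jonas ends → Jonas and Sofia overlap.
Aoife starts after Jonas ends — done with Jonas.
Aoife starts before Sofia ends → Sofia and Aoife overlap.
Elena starts before Sofia ends → Sofia and Elena overlap.
Sana starts after Sofia ends — done with Sofia.
Elena starts before Aoife ends → Aoife and Elena overlap.
Sana starts after Aoife ends — done with Aoife.
Sana starts before Elena ends → Elena and Sana overlap.
Rohan starts after Elena ends.
Rohan starts before Sana ends → Sana and Rohan overlap.
Overlapping pairs: Aoife & Elena, Aoife & Sofia, Elena & Sana, Elena & Sofia, Jonas & Sofia, Rohan & Sana — 6 in total.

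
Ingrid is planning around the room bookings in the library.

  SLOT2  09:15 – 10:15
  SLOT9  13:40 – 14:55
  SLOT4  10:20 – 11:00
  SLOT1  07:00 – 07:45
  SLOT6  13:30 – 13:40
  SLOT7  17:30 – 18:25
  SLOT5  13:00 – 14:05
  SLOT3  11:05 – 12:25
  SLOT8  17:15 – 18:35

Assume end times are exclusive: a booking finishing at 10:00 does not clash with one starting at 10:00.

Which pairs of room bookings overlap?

SLOT5 & SLOT6, SLOT5 & SLOT9, SLOT7 & SLOT8

Sorted by start: SLOT1, SLOT2, SLOT4, SLOT3, SLOT5, SLOT6, SLOT9, SLOT8, SLOT7.
SLOT2 starts after SLOT1 ends — done with SLOT1.
SLOT4 starts after SLOT2 ends — done with SLOT2.
SLOT3 starts after SLOT4 ends — done with SLOT4.
SLOT5 starts after SLOT3 ends — done with SLOT3.
SLOT6 starts before SLOT5 ends → SLOT5 and SLOT6 overlap.
SLOT9 starts before SLOT5 ends → SLOT5 and SLOT9 overlap.
SLOT8 starts after SLOT5 ends — done with SLOT5.
SLOT9 starts exactly when SLOT6 ends (back-to-back, no overlap) — done with SLOT6.
SLOT8 starts after SLOT9 ends — done with SLOT9.
SLOT7 starts before SLOT8 ends → SLOT8 and SLOT7 overlap.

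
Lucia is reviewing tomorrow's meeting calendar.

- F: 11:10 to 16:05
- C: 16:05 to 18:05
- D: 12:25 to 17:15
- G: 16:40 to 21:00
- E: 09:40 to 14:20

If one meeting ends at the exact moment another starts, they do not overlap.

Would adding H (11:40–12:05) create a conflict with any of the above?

Yes — it overlaps E, F

E: starts 09:40 before H ends 12:05, and ends 14:20 after H starts 11:40 → overlap.
F: starts 11:10 before H ends 12:05, and ends 16:05 after H starts 11:40 → overlap.
D: starts 12:25 at or after H ends 12:05 → clear.
C: starts 16:05 at or after H ends 12:05 → clear.
G: starts 16:40 at or after H ends 12:05 → clear.
H overlaps E, F.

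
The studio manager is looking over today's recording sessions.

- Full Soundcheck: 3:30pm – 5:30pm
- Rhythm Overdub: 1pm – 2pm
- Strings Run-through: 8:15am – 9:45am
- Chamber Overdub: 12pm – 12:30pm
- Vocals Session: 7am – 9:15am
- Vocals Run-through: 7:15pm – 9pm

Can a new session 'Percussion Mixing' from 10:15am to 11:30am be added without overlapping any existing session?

Yes — the slot is free

Vocals Session: ends 9:15am at or before Percussion Mixing starts 10:15am → clear.
Strings Run-through: ends 9:45am at or before Percussion Mixing starts 10:15am → clear.
Chamber Overdub: starts 12pm at or after Percussion Mixing ends 11:30am → clear.
Rhythm Overdub: starts 1pm at or after Percussion Mixing ends 11:30am → clear.
Full Soundcheck: starts 3:30pm at or after Percussion Mixing ends 11:30am → clear.
Vocals Run-through: starts 7:15pm at or after Percussion Mixing ends 11:30am → clear.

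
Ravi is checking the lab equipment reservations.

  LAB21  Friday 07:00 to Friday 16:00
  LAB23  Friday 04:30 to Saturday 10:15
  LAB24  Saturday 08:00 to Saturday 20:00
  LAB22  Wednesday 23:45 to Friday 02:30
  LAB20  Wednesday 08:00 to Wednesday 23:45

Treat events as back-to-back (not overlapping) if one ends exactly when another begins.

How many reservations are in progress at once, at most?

Walk through starts and ends in time order (an end at T is processed before a start at T):
Wednesday 08:00 start LAB20 → 1
Wednesday 23:45 end LAB20 → 0
Wednesday 23:45 start LAB22 → 1
Friday 02:30 end LAB22 → 0
Friday 04:30 start LAB23 → 1
Friday 07:00 start LAB21 → 2
Friday 16:00 end LAB21 → 1
Saturday 08:00 start LAB24 → 2
Saturday 10:15 end LAB23 → 1
Saturday 20:00 end LAB24 → 0
Peak is 2, at Friday 07:00 (LAB21, LAB23).

2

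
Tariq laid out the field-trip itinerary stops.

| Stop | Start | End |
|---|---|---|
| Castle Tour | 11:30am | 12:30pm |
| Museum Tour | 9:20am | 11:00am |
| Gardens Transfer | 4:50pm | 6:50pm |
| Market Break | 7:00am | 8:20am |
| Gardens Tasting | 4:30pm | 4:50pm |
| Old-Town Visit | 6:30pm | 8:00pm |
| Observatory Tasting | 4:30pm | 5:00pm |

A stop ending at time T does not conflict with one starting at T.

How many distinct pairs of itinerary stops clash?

Sorted by start: Market Break, Museum Tour, Castle Tour, Observatory Tasting, Gardens Tasting, Gardens Transfer, Old-Town Visit.
Museum Tour starts after Market Break ends; Market Break is clear from here.
Castle Tour starts after Museum Tour ends; Museum Tour is clear from here.
Observatory Tasting starts after Castle Tour ends; Castle Tour is clear from here.
Gardens Tasting starts before Observatory Tasting ends → Observatory Tasting and Gardens Tasting overlap.
Gardens Transfer starts before Observatory Tasting ends → Observatory Tasting and Gardens Transfer overlap.
Old-Town Visit starts after Observatory Tasting ends.
Gardens Transfer starts exactly when Gardens Tasting ends (back-to-back, no overlap); Gardens Tasting is clear from here.
Old-Town Visit starts before Gardens Transfer ends → Gardens Transfer and Old-Town Visit overlap.
Overlapping pairs: Gardens Tasting & Observatory Tasting, Gardens Transfer & Observatory Tasting, Gardens Transfer & Old-Town Visit — 3 in total.

3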